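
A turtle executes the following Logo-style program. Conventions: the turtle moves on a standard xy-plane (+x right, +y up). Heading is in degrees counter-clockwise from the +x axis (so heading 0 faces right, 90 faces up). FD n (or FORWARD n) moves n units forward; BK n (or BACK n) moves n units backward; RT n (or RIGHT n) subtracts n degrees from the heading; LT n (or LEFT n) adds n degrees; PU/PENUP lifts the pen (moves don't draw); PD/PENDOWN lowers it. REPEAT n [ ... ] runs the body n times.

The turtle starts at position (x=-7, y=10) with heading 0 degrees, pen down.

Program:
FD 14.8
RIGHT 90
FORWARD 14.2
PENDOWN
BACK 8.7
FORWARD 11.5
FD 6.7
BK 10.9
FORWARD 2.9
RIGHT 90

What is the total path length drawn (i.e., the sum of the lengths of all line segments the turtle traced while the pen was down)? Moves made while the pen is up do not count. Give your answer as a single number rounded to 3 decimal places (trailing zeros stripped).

Answer: 69.7

Derivation:
Executing turtle program step by step:
Start: pos=(-7,10), heading=0, pen down
FD 14.8: (-7,10) -> (7.8,10) [heading=0, draw]
RT 90: heading 0 -> 270
FD 14.2: (7.8,10) -> (7.8,-4.2) [heading=270, draw]
PD: pen down
BK 8.7: (7.8,-4.2) -> (7.8,4.5) [heading=270, draw]
FD 11.5: (7.8,4.5) -> (7.8,-7) [heading=270, draw]
FD 6.7: (7.8,-7) -> (7.8,-13.7) [heading=270, draw]
BK 10.9: (7.8,-13.7) -> (7.8,-2.8) [heading=270, draw]
FD 2.9: (7.8,-2.8) -> (7.8,-5.7) [heading=270, draw]
RT 90: heading 270 -> 180
Final: pos=(7.8,-5.7), heading=180, 7 segment(s) drawn

Segment lengths:
  seg 1: (-7,10) -> (7.8,10), length = 14.8
  seg 2: (7.8,10) -> (7.8,-4.2), length = 14.2
  seg 3: (7.8,-4.2) -> (7.8,4.5), length = 8.7
  seg 4: (7.8,4.5) -> (7.8,-7), length = 11.5
  seg 5: (7.8,-7) -> (7.8,-13.7), length = 6.7
  seg 6: (7.8,-13.7) -> (7.8,-2.8), length = 10.9
  seg 7: (7.8,-2.8) -> (7.8,-5.7), length = 2.9
Total = 69.7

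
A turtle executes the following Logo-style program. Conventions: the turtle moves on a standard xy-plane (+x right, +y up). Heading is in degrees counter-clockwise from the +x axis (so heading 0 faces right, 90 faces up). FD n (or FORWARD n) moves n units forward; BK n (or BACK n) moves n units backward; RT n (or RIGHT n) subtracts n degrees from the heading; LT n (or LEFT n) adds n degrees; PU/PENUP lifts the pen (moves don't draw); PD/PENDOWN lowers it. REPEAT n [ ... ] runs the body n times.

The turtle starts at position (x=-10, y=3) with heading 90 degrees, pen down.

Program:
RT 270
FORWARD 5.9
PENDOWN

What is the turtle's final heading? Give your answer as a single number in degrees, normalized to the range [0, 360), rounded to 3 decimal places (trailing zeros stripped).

Executing turtle program step by step:
Start: pos=(-10,3), heading=90, pen down
RT 270: heading 90 -> 180
FD 5.9: (-10,3) -> (-15.9,3) [heading=180, draw]
PD: pen down
Final: pos=(-15.9,3), heading=180, 1 segment(s) drawn

Answer: 180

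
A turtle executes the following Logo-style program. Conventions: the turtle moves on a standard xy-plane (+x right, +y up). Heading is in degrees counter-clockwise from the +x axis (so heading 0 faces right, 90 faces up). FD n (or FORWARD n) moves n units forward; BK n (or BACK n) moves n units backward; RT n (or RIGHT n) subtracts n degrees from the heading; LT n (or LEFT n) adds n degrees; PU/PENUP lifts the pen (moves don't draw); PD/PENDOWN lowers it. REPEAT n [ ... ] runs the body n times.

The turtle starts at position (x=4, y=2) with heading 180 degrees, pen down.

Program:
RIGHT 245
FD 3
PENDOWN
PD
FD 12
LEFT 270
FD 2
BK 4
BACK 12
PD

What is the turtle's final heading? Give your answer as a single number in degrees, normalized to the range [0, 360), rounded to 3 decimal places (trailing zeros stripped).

Executing turtle program step by step:
Start: pos=(4,2), heading=180, pen down
RT 245: heading 180 -> 295
FD 3: (4,2) -> (5.268,-0.719) [heading=295, draw]
PD: pen down
PD: pen down
FD 12: (5.268,-0.719) -> (10.339,-11.595) [heading=295, draw]
LT 270: heading 295 -> 205
FD 2: (10.339,-11.595) -> (8.527,-12.44) [heading=205, draw]
BK 4: (8.527,-12.44) -> (12.152,-10.749) [heading=205, draw]
BK 12: (12.152,-10.749) -> (23.028,-5.678) [heading=205, draw]
PD: pen down
Final: pos=(23.028,-5.678), heading=205, 5 segment(s) drawn

Answer: 205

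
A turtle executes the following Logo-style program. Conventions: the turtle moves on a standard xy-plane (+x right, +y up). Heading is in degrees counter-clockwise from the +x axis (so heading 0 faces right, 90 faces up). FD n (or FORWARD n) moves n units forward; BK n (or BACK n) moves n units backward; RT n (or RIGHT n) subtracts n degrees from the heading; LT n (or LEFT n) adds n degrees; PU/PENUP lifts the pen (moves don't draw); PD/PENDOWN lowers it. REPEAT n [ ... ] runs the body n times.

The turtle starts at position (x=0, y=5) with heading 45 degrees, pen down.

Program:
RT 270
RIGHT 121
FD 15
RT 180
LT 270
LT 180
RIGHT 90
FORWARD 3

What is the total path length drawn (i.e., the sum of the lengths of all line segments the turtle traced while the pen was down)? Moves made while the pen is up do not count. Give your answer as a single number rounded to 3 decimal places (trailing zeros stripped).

Answer: 18

Derivation:
Executing turtle program step by step:
Start: pos=(0,5), heading=45, pen down
RT 270: heading 45 -> 135
RT 121: heading 135 -> 14
FD 15: (0,5) -> (14.554,8.629) [heading=14, draw]
RT 180: heading 14 -> 194
LT 270: heading 194 -> 104
LT 180: heading 104 -> 284
RT 90: heading 284 -> 194
FD 3: (14.554,8.629) -> (11.644,7.903) [heading=194, draw]
Final: pos=(11.644,7.903), heading=194, 2 segment(s) drawn

Segment lengths:
  seg 1: (0,5) -> (14.554,8.629), length = 15
  seg 2: (14.554,8.629) -> (11.644,7.903), length = 3
Total = 18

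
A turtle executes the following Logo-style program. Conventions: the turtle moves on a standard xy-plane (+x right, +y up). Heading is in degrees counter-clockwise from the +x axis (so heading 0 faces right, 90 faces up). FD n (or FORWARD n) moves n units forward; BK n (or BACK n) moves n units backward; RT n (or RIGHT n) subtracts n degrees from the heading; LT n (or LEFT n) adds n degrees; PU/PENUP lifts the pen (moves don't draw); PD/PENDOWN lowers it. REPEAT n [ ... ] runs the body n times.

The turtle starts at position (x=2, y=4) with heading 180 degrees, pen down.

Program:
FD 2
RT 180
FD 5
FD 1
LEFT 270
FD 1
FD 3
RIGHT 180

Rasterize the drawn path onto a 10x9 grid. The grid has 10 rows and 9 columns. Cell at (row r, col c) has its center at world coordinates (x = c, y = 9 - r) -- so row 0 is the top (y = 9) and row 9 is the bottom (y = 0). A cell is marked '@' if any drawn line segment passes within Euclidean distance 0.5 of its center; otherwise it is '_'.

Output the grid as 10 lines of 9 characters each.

Answer: _________
_________
_________
_________
_________
@@@@@@@__
______@__
______@__
______@__
______@__

Derivation:
Segment 0: (2,4) -> (0,4)
Segment 1: (0,4) -> (5,4)
Segment 2: (5,4) -> (6,4)
Segment 3: (6,4) -> (6,3)
Segment 4: (6,3) -> (6,0)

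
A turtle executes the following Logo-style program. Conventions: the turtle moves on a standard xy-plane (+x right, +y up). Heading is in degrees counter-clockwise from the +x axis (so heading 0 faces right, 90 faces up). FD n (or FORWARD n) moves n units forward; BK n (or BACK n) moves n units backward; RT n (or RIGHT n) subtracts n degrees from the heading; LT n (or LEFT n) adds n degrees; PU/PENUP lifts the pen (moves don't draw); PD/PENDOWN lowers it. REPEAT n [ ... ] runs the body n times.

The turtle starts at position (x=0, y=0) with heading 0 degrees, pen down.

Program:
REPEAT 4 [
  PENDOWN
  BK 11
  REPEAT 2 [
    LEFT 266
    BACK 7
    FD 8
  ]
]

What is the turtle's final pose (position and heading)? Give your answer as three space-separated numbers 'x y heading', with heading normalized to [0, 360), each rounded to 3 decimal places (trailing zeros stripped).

Executing turtle program step by step:
Start: pos=(0,0), heading=0, pen down
REPEAT 4 [
  -- iteration 1/4 --
  PD: pen down
  BK 11: (0,0) -> (-11,0) [heading=0, draw]
  REPEAT 2 [
    -- iteration 1/2 --
    LT 266: heading 0 -> 266
    BK 7: (-11,0) -> (-10.512,6.983) [heading=266, draw]
    FD 8: (-10.512,6.983) -> (-11.07,-0.998) [heading=266, draw]
    -- iteration 2/2 --
    LT 266: heading 266 -> 172
    BK 7: (-11.07,-0.998) -> (-4.138,-1.972) [heading=172, draw]
    FD 8: (-4.138,-1.972) -> (-12.06,-0.858) [heading=172, draw]
  ]
  -- iteration 2/4 --
  PD: pen down
  BK 11: (-12.06,-0.858) -> (-1.167,-2.389) [heading=172, draw]
  REPEAT 2 [
    -- iteration 1/2 --
    LT 266: heading 172 -> 78
    BK 7: (-1.167,-2.389) -> (-2.622,-9.236) [heading=78, draw]
    FD 8: (-2.622,-9.236) -> (-0.959,-1.411) [heading=78, draw]
    -- iteration 2/2 --
    LT 266: heading 78 -> 344
    BK 7: (-0.959,-1.411) -> (-7.688,0.518) [heading=344, draw]
    FD 8: (-7.688,0.518) -> (0.002,-1.687) [heading=344, draw]
  ]
  -- iteration 3/4 --
  PD: pen down
  BK 11: (0.002,-1.687) -> (-10.572,1.345) [heading=344, draw]
  REPEAT 2 [
    -- iteration 1/2 --
    LT 266: heading 344 -> 250
    BK 7: (-10.572,1.345) -> (-8.178,7.923) [heading=250, draw]
    FD 8: (-8.178,7.923) -> (-10.914,0.406) [heading=250, draw]
    -- iteration 2/2 --
    LT 266: heading 250 -> 156
    BK 7: (-10.914,0.406) -> (-4.519,-2.442) [heading=156, draw]
    FD 8: (-4.519,-2.442) -> (-11.827,0.812) [heading=156, draw]
  ]
  -- iteration 4/4 --
  PD: pen down
  BK 11: (-11.827,0.812) -> (-1.778,-3.662) [heading=156, draw]
  REPEAT 2 [
    -- iteration 1/2 --
    LT 266: heading 156 -> 62
    BK 7: (-1.778,-3.662) -> (-5.065,-9.842) [heading=62, draw]
    FD 8: (-5.065,-9.842) -> (-1.309,-2.779) [heading=62, draw]
    -- iteration 2/2 --
    LT 266: heading 62 -> 328
    BK 7: (-1.309,-2.779) -> (-7.245,0.931) [heading=328, draw]
    FD 8: (-7.245,0.931) -> (-0.461,-3.309) [heading=328, draw]
  ]
]
Final: pos=(-0.461,-3.309), heading=328, 20 segment(s) drawn

Answer: -0.461 -3.309 328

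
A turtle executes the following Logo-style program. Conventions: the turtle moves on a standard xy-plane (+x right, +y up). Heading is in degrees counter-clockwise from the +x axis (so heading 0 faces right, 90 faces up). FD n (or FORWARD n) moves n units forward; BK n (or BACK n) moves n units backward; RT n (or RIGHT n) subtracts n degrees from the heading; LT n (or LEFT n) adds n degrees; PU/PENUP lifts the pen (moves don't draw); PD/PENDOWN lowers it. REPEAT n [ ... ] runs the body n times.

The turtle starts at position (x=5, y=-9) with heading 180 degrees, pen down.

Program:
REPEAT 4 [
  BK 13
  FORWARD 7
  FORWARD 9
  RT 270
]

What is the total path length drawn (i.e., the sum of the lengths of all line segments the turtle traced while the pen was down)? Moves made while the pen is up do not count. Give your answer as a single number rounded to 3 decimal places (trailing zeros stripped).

Executing turtle program step by step:
Start: pos=(5,-9), heading=180, pen down
REPEAT 4 [
  -- iteration 1/4 --
  BK 13: (5,-9) -> (18,-9) [heading=180, draw]
  FD 7: (18,-9) -> (11,-9) [heading=180, draw]
  FD 9: (11,-9) -> (2,-9) [heading=180, draw]
  RT 270: heading 180 -> 270
  -- iteration 2/4 --
  BK 13: (2,-9) -> (2,4) [heading=270, draw]
  FD 7: (2,4) -> (2,-3) [heading=270, draw]
  FD 9: (2,-3) -> (2,-12) [heading=270, draw]
  RT 270: heading 270 -> 0
  -- iteration 3/4 --
  BK 13: (2,-12) -> (-11,-12) [heading=0, draw]
  FD 7: (-11,-12) -> (-4,-12) [heading=0, draw]
  FD 9: (-4,-12) -> (5,-12) [heading=0, draw]
  RT 270: heading 0 -> 90
  -- iteration 4/4 --
  BK 13: (5,-12) -> (5,-25) [heading=90, draw]
  FD 7: (5,-25) -> (5,-18) [heading=90, draw]
  FD 9: (5,-18) -> (5,-9) [heading=90, draw]
  RT 270: heading 90 -> 180
]
Final: pos=(5,-9), heading=180, 12 segment(s) drawn

Segment lengths:
  seg 1: (5,-9) -> (18,-9), length = 13
  seg 2: (18,-9) -> (11,-9), length = 7
  seg 3: (11,-9) -> (2,-9), length = 9
  seg 4: (2,-9) -> (2,4), length = 13
  seg 5: (2,4) -> (2,-3), length = 7
  seg 6: (2,-3) -> (2,-12), length = 9
  seg 7: (2,-12) -> (-11,-12), length = 13
  seg 8: (-11,-12) -> (-4,-12), length = 7
  seg 9: (-4,-12) -> (5,-12), length = 9
  seg 10: (5,-12) -> (5,-25), length = 13
  seg 11: (5,-25) -> (5,-18), length = 7
  seg 12: (5,-18) -> (5,-9), length = 9
Total = 116

Answer: 116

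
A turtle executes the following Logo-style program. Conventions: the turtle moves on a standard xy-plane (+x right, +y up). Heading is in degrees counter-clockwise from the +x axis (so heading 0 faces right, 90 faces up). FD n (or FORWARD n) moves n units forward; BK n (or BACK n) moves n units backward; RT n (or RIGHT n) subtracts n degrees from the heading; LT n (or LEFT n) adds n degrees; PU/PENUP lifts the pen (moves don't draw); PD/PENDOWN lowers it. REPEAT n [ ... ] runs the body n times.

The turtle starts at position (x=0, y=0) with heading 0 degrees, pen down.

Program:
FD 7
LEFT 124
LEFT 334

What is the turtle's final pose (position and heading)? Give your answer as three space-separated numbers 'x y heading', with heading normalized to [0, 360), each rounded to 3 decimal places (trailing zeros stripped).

Executing turtle program step by step:
Start: pos=(0,0), heading=0, pen down
FD 7: (0,0) -> (7,0) [heading=0, draw]
LT 124: heading 0 -> 124
LT 334: heading 124 -> 98
Final: pos=(7,0), heading=98, 1 segment(s) drawn

Answer: 7 0 98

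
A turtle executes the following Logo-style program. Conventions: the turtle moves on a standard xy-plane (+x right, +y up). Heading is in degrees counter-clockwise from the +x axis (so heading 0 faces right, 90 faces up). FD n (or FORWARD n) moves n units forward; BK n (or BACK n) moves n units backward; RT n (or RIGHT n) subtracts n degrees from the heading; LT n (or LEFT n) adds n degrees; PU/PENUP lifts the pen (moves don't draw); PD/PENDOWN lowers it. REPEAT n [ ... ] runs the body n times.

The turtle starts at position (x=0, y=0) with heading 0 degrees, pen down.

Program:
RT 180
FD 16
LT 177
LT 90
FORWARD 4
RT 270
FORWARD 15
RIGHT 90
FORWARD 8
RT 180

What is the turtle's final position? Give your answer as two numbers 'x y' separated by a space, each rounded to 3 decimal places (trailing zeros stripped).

Answer: -30.351 12.769

Derivation:
Executing turtle program step by step:
Start: pos=(0,0), heading=0, pen down
RT 180: heading 0 -> 180
FD 16: (0,0) -> (-16,0) [heading=180, draw]
LT 177: heading 180 -> 357
LT 90: heading 357 -> 87
FD 4: (-16,0) -> (-15.791,3.995) [heading=87, draw]
RT 270: heading 87 -> 177
FD 15: (-15.791,3.995) -> (-30.77,4.78) [heading=177, draw]
RT 90: heading 177 -> 87
FD 8: (-30.77,4.78) -> (-30.351,12.769) [heading=87, draw]
RT 180: heading 87 -> 267
Final: pos=(-30.351,12.769), heading=267, 4 segment(s) drawn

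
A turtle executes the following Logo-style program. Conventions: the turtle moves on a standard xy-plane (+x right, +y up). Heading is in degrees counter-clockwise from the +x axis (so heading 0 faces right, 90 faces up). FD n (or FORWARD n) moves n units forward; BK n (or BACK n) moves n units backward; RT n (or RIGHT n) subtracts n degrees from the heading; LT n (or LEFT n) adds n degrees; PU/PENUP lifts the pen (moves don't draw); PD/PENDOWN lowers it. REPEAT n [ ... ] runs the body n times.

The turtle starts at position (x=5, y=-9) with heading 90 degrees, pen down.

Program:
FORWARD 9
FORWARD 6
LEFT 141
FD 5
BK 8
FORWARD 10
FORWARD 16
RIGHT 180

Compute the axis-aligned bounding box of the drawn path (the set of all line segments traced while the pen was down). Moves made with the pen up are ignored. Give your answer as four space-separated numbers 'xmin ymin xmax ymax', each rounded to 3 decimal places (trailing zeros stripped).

Executing turtle program step by step:
Start: pos=(5,-9), heading=90, pen down
FD 9: (5,-9) -> (5,0) [heading=90, draw]
FD 6: (5,0) -> (5,6) [heading=90, draw]
LT 141: heading 90 -> 231
FD 5: (5,6) -> (1.853,2.114) [heading=231, draw]
BK 8: (1.853,2.114) -> (6.888,8.331) [heading=231, draw]
FD 10: (6.888,8.331) -> (0.595,0.56) [heading=231, draw]
FD 16: (0.595,0.56) -> (-9.474,-11.874) [heading=231, draw]
RT 180: heading 231 -> 51
Final: pos=(-9.474,-11.874), heading=51, 6 segment(s) drawn

Segment endpoints: x in {-9.474, 0.595, 1.853, 5, 5, 6.888}, y in {-11.874, -9, 0, 0.56, 2.114, 6, 8.331}
xmin=-9.474, ymin=-11.874, xmax=6.888, ymax=8.331

Answer: -9.474 -11.874 6.888 8.331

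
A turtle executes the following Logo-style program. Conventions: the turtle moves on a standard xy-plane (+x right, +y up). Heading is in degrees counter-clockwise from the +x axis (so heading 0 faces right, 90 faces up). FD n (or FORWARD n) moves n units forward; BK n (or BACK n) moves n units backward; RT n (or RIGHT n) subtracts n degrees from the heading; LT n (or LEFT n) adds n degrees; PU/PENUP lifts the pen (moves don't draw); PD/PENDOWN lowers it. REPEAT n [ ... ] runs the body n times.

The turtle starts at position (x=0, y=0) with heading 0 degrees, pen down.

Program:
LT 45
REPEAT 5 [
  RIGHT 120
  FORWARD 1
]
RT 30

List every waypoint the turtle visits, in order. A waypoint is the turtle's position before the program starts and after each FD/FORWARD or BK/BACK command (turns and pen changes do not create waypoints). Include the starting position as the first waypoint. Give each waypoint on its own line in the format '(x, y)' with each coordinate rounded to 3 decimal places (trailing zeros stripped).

Executing turtle program step by step:
Start: pos=(0,0), heading=0, pen down
LT 45: heading 0 -> 45
REPEAT 5 [
  -- iteration 1/5 --
  RT 120: heading 45 -> 285
  FD 1: (0,0) -> (0.259,-0.966) [heading=285, draw]
  -- iteration 2/5 --
  RT 120: heading 285 -> 165
  FD 1: (0.259,-0.966) -> (-0.707,-0.707) [heading=165, draw]
  -- iteration 3/5 --
  RT 120: heading 165 -> 45
  FD 1: (-0.707,-0.707) -> (0,0) [heading=45, draw]
  -- iteration 4/5 --
  RT 120: heading 45 -> 285
  FD 1: (0,0) -> (0.259,-0.966) [heading=285, draw]
  -- iteration 5/5 --
  RT 120: heading 285 -> 165
  FD 1: (0.259,-0.966) -> (-0.707,-0.707) [heading=165, draw]
]
RT 30: heading 165 -> 135
Final: pos=(-0.707,-0.707), heading=135, 5 segment(s) drawn
Waypoints (6 total):
(0, 0)
(0.259, -0.966)
(-0.707, -0.707)
(0, 0)
(0.259, -0.966)
(-0.707, -0.707)

Answer: (0, 0)
(0.259, -0.966)
(-0.707, -0.707)
(0, 0)
(0.259, -0.966)
(-0.707, -0.707)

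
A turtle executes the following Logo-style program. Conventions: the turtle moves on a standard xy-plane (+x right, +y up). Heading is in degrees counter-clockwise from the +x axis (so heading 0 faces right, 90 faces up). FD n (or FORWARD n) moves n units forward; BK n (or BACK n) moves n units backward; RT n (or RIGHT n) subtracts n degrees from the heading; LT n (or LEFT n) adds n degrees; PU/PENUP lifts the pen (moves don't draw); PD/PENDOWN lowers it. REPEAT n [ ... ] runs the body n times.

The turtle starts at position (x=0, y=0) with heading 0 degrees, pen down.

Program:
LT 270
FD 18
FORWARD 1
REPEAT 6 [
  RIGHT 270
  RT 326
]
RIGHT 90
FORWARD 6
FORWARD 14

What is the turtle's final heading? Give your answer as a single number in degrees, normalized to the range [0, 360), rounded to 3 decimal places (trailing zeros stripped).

Executing turtle program step by step:
Start: pos=(0,0), heading=0, pen down
LT 270: heading 0 -> 270
FD 18: (0,0) -> (0,-18) [heading=270, draw]
FD 1: (0,-18) -> (0,-19) [heading=270, draw]
REPEAT 6 [
  -- iteration 1/6 --
  RT 270: heading 270 -> 0
  RT 326: heading 0 -> 34
  -- iteration 2/6 --
  RT 270: heading 34 -> 124
  RT 326: heading 124 -> 158
  -- iteration 3/6 --
  RT 270: heading 158 -> 248
  RT 326: heading 248 -> 282
  -- iteration 4/6 --
  RT 270: heading 282 -> 12
  RT 326: heading 12 -> 46
  -- iteration 5/6 --
  RT 270: heading 46 -> 136
  RT 326: heading 136 -> 170
  -- iteration 6/6 --
  RT 270: heading 170 -> 260
  RT 326: heading 260 -> 294
]
RT 90: heading 294 -> 204
FD 6: (0,-19) -> (-5.481,-21.44) [heading=204, draw]
FD 14: (-5.481,-21.44) -> (-18.271,-27.135) [heading=204, draw]
Final: pos=(-18.271,-27.135), heading=204, 4 segment(s) drawn

Answer: 204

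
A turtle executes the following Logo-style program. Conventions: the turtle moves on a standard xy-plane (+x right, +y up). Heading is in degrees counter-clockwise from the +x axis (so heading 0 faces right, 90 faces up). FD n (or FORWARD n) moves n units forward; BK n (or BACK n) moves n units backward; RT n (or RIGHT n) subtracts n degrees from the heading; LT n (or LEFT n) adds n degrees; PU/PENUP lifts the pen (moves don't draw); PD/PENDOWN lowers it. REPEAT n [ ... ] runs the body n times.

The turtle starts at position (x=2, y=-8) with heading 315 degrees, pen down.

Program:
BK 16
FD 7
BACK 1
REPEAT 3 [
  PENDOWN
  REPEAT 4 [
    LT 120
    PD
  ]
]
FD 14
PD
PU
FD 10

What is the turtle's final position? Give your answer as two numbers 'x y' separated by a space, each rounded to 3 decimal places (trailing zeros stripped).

Answer: 11.899 -17.899

Derivation:
Executing turtle program step by step:
Start: pos=(2,-8), heading=315, pen down
BK 16: (2,-8) -> (-9.314,3.314) [heading=315, draw]
FD 7: (-9.314,3.314) -> (-4.364,-1.636) [heading=315, draw]
BK 1: (-4.364,-1.636) -> (-5.071,-0.929) [heading=315, draw]
REPEAT 3 [
  -- iteration 1/3 --
  PD: pen down
  REPEAT 4 [
    -- iteration 1/4 --
    LT 120: heading 315 -> 75
    PD: pen down
    -- iteration 2/4 --
    LT 120: heading 75 -> 195
    PD: pen down
    -- iteration 3/4 --
    LT 120: heading 195 -> 315
    PD: pen down
    -- iteration 4/4 --
    LT 120: heading 315 -> 75
    PD: pen down
  ]
  -- iteration 2/3 --
  PD: pen down
  REPEAT 4 [
    -- iteration 1/4 --
    LT 120: heading 75 -> 195
    PD: pen down
    -- iteration 2/4 --
    LT 120: heading 195 -> 315
    PD: pen down
    -- iteration 3/4 --
    LT 120: heading 315 -> 75
    PD: pen down
    -- iteration 4/4 --
    LT 120: heading 75 -> 195
    PD: pen down
  ]
  -- iteration 3/3 --
  PD: pen down
  REPEAT 4 [
    -- iteration 1/4 --
    LT 120: heading 195 -> 315
    PD: pen down
    -- iteration 2/4 --
    LT 120: heading 315 -> 75
    PD: pen down
    -- iteration 3/4 --
    LT 120: heading 75 -> 195
    PD: pen down
    -- iteration 4/4 --
    LT 120: heading 195 -> 315
    PD: pen down
  ]
]
FD 14: (-5.071,-0.929) -> (4.828,-10.828) [heading=315, draw]
PD: pen down
PU: pen up
FD 10: (4.828,-10.828) -> (11.899,-17.899) [heading=315, move]
Final: pos=(11.899,-17.899), heading=315, 4 segment(s) drawn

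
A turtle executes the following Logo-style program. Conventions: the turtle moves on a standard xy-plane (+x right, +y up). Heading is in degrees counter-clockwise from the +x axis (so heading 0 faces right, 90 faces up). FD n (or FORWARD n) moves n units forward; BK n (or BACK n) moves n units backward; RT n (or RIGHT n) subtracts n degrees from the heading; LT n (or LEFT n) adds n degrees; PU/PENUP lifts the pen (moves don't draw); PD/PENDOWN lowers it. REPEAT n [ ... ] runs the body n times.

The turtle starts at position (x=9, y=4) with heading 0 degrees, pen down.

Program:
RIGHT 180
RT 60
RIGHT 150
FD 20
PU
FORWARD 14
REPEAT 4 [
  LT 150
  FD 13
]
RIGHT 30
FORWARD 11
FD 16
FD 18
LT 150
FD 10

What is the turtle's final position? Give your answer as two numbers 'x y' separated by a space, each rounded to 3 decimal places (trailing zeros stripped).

Executing turtle program step by step:
Start: pos=(9,4), heading=0, pen down
RT 180: heading 0 -> 180
RT 60: heading 180 -> 120
RT 150: heading 120 -> 330
FD 20: (9,4) -> (26.321,-6) [heading=330, draw]
PU: pen up
FD 14: (26.321,-6) -> (38.445,-13) [heading=330, move]
REPEAT 4 [
  -- iteration 1/4 --
  LT 150: heading 330 -> 120
  FD 13: (38.445,-13) -> (31.945,-1.742) [heading=120, move]
  -- iteration 2/4 --
  LT 150: heading 120 -> 270
  FD 13: (31.945,-1.742) -> (31.945,-14.742) [heading=270, move]
  -- iteration 3/4 --
  LT 150: heading 270 -> 60
  FD 13: (31.945,-14.742) -> (38.445,-3.483) [heading=60, move]
  -- iteration 4/4 --
  LT 150: heading 60 -> 210
  FD 13: (38.445,-3.483) -> (27.187,-9.983) [heading=210, move]
]
RT 30: heading 210 -> 180
FD 11: (27.187,-9.983) -> (16.187,-9.983) [heading=180, move]
FD 16: (16.187,-9.983) -> (0.187,-9.983) [heading=180, move]
FD 18: (0.187,-9.983) -> (-17.813,-9.983) [heading=180, move]
LT 150: heading 180 -> 330
FD 10: (-17.813,-9.983) -> (-9.153,-14.983) [heading=330, move]
Final: pos=(-9.153,-14.983), heading=330, 1 segment(s) drawn

Answer: -9.153 -14.983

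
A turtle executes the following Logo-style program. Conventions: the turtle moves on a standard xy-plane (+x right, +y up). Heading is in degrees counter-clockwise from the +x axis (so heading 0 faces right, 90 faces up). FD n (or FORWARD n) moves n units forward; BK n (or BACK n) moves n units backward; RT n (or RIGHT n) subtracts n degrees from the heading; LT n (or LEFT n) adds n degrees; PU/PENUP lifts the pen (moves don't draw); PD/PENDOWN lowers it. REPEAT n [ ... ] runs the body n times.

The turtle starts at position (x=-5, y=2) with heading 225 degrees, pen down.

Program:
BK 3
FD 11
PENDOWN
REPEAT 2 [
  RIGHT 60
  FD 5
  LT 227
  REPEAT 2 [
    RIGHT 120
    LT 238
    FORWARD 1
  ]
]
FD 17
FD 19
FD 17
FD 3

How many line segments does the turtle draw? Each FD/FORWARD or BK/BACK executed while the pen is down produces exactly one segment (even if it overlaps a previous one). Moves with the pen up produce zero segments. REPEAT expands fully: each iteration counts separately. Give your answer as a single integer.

Executing turtle program step by step:
Start: pos=(-5,2), heading=225, pen down
BK 3: (-5,2) -> (-2.879,4.121) [heading=225, draw]
FD 11: (-2.879,4.121) -> (-10.657,-3.657) [heading=225, draw]
PD: pen down
REPEAT 2 [
  -- iteration 1/2 --
  RT 60: heading 225 -> 165
  FD 5: (-10.657,-3.657) -> (-15.486,-2.363) [heading=165, draw]
  LT 227: heading 165 -> 32
  REPEAT 2 [
    -- iteration 1/2 --
    RT 120: heading 32 -> 272
    LT 238: heading 272 -> 150
    FD 1: (-15.486,-2.363) -> (-16.353,-1.863) [heading=150, draw]
    -- iteration 2/2 --
    RT 120: heading 150 -> 30
    LT 238: heading 30 -> 268
    FD 1: (-16.353,-1.863) -> (-16.387,-2.862) [heading=268, draw]
  ]
  -- iteration 2/2 --
  RT 60: heading 268 -> 208
  FD 5: (-16.387,-2.862) -> (-20.802,-5.21) [heading=208, draw]
  LT 227: heading 208 -> 75
  REPEAT 2 [
    -- iteration 1/2 --
    RT 120: heading 75 -> 315
    LT 238: heading 315 -> 193
    FD 1: (-20.802,-5.21) -> (-21.777,-5.434) [heading=193, draw]
    -- iteration 2/2 --
    RT 120: heading 193 -> 73
    LT 238: heading 73 -> 311
    FD 1: (-21.777,-5.434) -> (-21.12,-6.189) [heading=311, draw]
  ]
]
FD 17: (-21.12,-6.189) -> (-9.967,-19.019) [heading=311, draw]
FD 19: (-9.967,-19.019) -> (2.498,-33.359) [heading=311, draw]
FD 17: (2.498,-33.359) -> (13.651,-46.189) [heading=311, draw]
FD 3: (13.651,-46.189) -> (15.619,-48.453) [heading=311, draw]
Final: pos=(15.619,-48.453), heading=311, 12 segment(s) drawn
Segments drawn: 12

Answer: 12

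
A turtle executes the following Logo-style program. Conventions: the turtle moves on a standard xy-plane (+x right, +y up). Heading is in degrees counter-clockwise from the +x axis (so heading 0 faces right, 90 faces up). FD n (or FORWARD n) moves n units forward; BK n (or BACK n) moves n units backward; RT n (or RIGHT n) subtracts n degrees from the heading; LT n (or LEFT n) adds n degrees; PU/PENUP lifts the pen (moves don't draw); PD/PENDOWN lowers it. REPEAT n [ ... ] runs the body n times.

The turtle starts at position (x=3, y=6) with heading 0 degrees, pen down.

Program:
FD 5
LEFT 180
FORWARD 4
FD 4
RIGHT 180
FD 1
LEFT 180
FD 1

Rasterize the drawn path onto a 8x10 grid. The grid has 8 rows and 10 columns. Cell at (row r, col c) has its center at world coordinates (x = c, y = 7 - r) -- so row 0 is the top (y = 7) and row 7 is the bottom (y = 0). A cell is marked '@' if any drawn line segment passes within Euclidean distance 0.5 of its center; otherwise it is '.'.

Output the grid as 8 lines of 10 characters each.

Segment 0: (3,6) -> (8,6)
Segment 1: (8,6) -> (4,6)
Segment 2: (4,6) -> (0,6)
Segment 3: (0,6) -> (1,6)
Segment 4: (1,6) -> (0,6)

Answer: ..........
@@@@@@@@@.
..........
..........
..........
..........
..........
..........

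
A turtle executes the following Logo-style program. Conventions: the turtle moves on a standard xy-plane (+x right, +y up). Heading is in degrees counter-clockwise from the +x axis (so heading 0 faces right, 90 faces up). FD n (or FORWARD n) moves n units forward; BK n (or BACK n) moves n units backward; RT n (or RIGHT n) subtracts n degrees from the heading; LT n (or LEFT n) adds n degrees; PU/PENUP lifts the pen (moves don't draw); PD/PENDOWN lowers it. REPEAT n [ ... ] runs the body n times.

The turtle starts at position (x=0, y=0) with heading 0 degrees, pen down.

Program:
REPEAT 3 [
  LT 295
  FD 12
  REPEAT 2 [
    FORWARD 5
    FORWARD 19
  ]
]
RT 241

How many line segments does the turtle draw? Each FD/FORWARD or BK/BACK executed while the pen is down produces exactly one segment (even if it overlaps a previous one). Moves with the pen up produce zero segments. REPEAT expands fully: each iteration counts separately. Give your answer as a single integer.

Answer: 15

Derivation:
Executing turtle program step by step:
Start: pos=(0,0), heading=0, pen down
REPEAT 3 [
  -- iteration 1/3 --
  LT 295: heading 0 -> 295
  FD 12: (0,0) -> (5.071,-10.876) [heading=295, draw]
  REPEAT 2 [
    -- iteration 1/2 --
    FD 5: (5.071,-10.876) -> (7.185,-15.407) [heading=295, draw]
    FD 19: (7.185,-15.407) -> (15.214,-32.627) [heading=295, draw]
    -- iteration 2/2 --
    FD 5: (15.214,-32.627) -> (17.327,-37.159) [heading=295, draw]
    FD 19: (17.327,-37.159) -> (25.357,-54.378) [heading=295, draw]
  ]
  -- iteration 2/3 --
  LT 295: heading 295 -> 230
  FD 12: (25.357,-54.378) -> (17.644,-63.571) [heading=230, draw]
  REPEAT 2 [
    -- iteration 1/2 --
    FD 5: (17.644,-63.571) -> (14.43,-67.401) [heading=230, draw]
    FD 19: (14.43,-67.401) -> (2.217,-81.956) [heading=230, draw]
    -- iteration 2/2 --
    FD 5: (2.217,-81.956) -> (-0.997,-85.786) [heading=230, draw]
    FD 19: (-0.997,-85.786) -> (-13.21,-100.341) [heading=230, draw]
  ]
  -- iteration 3/3 --
  LT 295: heading 230 -> 165
  FD 12: (-13.21,-100.341) -> (-24.801,-97.235) [heading=165, draw]
  REPEAT 2 [
    -- iteration 1/2 --
    FD 5: (-24.801,-97.235) -> (-29.631,-95.941) [heading=165, draw]
    FD 19: (-29.631,-95.941) -> (-47.983,-91.024) [heading=165, draw]
    -- iteration 2/2 --
    FD 5: (-47.983,-91.024) -> (-52.813,-89.73) [heading=165, draw]
    FD 19: (-52.813,-89.73) -> (-71.166,-84.812) [heading=165, draw]
  ]
]
RT 241: heading 165 -> 284
Final: pos=(-71.166,-84.812), heading=284, 15 segment(s) drawn
Segments drawn: 15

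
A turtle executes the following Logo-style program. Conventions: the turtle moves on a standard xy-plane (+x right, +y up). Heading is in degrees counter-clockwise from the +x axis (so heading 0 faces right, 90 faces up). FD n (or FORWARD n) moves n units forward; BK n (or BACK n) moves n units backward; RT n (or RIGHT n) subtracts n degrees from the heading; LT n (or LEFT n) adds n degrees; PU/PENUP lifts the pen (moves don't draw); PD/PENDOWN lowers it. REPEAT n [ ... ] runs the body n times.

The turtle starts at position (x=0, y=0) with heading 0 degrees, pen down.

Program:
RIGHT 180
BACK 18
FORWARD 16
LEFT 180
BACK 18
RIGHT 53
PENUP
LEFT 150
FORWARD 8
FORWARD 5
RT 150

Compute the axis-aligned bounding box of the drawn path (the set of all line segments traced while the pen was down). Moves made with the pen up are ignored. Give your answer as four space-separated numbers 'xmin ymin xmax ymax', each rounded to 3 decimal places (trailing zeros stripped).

Executing turtle program step by step:
Start: pos=(0,0), heading=0, pen down
RT 180: heading 0 -> 180
BK 18: (0,0) -> (18,0) [heading=180, draw]
FD 16: (18,0) -> (2,0) [heading=180, draw]
LT 180: heading 180 -> 0
BK 18: (2,0) -> (-16,0) [heading=0, draw]
RT 53: heading 0 -> 307
PU: pen up
LT 150: heading 307 -> 97
FD 8: (-16,0) -> (-16.975,7.94) [heading=97, move]
FD 5: (-16.975,7.94) -> (-17.584,12.903) [heading=97, move]
RT 150: heading 97 -> 307
Final: pos=(-17.584,12.903), heading=307, 3 segment(s) drawn

Segment endpoints: x in {-16, 0, 2, 18}, y in {0, 0, 0}
xmin=-16, ymin=0, xmax=18, ymax=0

Answer: -16 0 18 0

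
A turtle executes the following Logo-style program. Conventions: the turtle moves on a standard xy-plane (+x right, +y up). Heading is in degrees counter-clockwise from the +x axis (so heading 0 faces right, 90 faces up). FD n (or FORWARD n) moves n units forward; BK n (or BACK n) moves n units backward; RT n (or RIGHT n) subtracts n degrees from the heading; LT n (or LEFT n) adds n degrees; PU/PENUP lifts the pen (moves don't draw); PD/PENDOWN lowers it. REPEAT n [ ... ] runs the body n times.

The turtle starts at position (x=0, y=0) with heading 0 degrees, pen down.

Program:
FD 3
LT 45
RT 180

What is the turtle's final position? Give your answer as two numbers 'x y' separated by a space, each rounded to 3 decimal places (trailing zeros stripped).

Executing turtle program step by step:
Start: pos=(0,0), heading=0, pen down
FD 3: (0,0) -> (3,0) [heading=0, draw]
LT 45: heading 0 -> 45
RT 180: heading 45 -> 225
Final: pos=(3,0), heading=225, 1 segment(s) drawn

Answer: 3 0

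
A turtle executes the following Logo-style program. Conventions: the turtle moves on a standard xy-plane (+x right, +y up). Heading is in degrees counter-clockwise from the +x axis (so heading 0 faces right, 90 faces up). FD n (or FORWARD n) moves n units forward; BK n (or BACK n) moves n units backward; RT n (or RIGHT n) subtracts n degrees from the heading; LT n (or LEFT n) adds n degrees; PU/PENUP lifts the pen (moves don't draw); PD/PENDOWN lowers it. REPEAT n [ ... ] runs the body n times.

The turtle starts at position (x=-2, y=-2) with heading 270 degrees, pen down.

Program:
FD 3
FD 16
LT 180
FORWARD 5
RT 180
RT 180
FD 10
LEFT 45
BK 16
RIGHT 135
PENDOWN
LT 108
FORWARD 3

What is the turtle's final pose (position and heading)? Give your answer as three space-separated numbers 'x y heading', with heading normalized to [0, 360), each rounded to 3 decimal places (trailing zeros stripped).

Executing turtle program step by step:
Start: pos=(-2,-2), heading=270, pen down
FD 3: (-2,-2) -> (-2,-5) [heading=270, draw]
FD 16: (-2,-5) -> (-2,-21) [heading=270, draw]
LT 180: heading 270 -> 90
FD 5: (-2,-21) -> (-2,-16) [heading=90, draw]
RT 180: heading 90 -> 270
RT 180: heading 270 -> 90
FD 10: (-2,-16) -> (-2,-6) [heading=90, draw]
LT 45: heading 90 -> 135
BK 16: (-2,-6) -> (9.314,-17.314) [heading=135, draw]
RT 135: heading 135 -> 0
PD: pen down
LT 108: heading 0 -> 108
FD 3: (9.314,-17.314) -> (8.387,-14.461) [heading=108, draw]
Final: pos=(8.387,-14.461), heading=108, 6 segment(s) drawn

Answer: 8.387 -14.461 108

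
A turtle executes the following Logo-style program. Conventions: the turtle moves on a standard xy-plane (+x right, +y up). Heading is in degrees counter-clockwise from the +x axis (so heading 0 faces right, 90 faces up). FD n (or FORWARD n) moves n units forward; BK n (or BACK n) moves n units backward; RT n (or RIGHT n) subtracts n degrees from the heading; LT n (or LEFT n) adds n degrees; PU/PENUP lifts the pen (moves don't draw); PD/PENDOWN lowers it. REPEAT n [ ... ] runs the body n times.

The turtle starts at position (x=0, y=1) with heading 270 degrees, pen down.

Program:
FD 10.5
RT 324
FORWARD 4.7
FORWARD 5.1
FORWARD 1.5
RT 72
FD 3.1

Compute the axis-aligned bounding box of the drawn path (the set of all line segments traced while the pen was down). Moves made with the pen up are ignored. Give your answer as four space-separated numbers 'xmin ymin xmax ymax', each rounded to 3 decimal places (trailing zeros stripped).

Answer: 0 -21.15 6.642 1

Derivation:
Executing turtle program step by step:
Start: pos=(0,1), heading=270, pen down
FD 10.5: (0,1) -> (0,-9.5) [heading=270, draw]
RT 324: heading 270 -> 306
FD 4.7: (0,-9.5) -> (2.763,-13.302) [heading=306, draw]
FD 5.1: (2.763,-13.302) -> (5.76,-17.428) [heading=306, draw]
FD 1.5: (5.76,-17.428) -> (6.642,-18.642) [heading=306, draw]
RT 72: heading 306 -> 234
FD 3.1: (6.642,-18.642) -> (4.82,-21.15) [heading=234, draw]
Final: pos=(4.82,-21.15), heading=234, 5 segment(s) drawn

Segment endpoints: x in {0, 0, 2.763, 4.82, 5.76, 6.642}, y in {-21.15, -18.642, -17.428, -13.302, -9.5, 1}
xmin=0, ymin=-21.15, xmax=6.642, ymax=1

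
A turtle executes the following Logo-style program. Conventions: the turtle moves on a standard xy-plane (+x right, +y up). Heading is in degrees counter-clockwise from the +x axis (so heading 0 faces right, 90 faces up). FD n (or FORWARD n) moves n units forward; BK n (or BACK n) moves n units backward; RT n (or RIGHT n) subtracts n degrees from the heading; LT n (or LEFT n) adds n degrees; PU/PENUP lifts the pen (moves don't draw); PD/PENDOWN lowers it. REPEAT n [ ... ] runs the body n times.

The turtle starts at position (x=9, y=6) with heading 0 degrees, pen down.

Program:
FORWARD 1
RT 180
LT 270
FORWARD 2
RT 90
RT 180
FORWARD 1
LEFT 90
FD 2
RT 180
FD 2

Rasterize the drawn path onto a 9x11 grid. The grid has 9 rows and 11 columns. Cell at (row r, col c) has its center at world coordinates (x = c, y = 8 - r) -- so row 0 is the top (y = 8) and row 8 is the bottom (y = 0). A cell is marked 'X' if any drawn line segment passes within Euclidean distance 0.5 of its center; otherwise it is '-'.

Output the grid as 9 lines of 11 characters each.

Answer: ---------XX
---------XX
---------XX
-----------
-----------
-----------
-----------
-----------
-----------

Derivation:
Segment 0: (9,6) -> (10,6)
Segment 1: (10,6) -> (10,8)
Segment 2: (10,8) -> (9,8)
Segment 3: (9,8) -> (9,6)
Segment 4: (9,6) -> (9,8)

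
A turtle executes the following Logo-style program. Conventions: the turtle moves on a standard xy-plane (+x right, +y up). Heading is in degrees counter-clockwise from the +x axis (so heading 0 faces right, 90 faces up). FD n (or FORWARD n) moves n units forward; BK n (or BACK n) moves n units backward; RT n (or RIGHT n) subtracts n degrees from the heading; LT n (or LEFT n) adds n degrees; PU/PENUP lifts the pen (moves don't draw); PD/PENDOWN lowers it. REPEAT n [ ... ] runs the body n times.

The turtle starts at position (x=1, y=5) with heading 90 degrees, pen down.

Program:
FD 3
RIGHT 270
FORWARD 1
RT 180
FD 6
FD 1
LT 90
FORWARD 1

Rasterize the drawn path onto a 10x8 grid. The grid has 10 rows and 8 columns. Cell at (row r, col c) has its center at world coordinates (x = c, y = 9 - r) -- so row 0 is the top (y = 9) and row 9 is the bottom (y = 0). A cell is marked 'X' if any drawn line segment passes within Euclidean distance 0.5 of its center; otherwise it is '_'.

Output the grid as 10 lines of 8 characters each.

Segment 0: (1,5) -> (1,8)
Segment 1: (1,8) -> (0,8)
Segment 2: (0,8) -> (6,8)
Segment 3: (6,8) -> (7,8)
Segment 4: (7,8) -> (7,9)

Answer: _______X
XXXXXXXX
_X______
_X______
_X______
________
________
________
________
________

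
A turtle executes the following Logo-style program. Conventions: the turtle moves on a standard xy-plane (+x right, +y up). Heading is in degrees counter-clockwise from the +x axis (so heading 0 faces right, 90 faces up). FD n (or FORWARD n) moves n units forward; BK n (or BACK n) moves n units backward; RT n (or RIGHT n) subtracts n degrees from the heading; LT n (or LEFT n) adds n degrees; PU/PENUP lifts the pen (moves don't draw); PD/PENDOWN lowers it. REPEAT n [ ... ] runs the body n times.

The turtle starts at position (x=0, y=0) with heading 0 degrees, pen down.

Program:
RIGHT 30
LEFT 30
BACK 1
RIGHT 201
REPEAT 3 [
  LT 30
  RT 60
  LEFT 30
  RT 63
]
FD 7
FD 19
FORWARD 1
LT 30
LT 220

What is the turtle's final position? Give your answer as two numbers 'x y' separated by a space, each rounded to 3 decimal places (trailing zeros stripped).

Executing turtle program step by step:
Start: pos=(0,0), heading=0, pen down
RT 30: heading 0 -> 330
LT 30: heading 330 -> 0
BK 1: (0,0) -> (-1,0) [heading=0, draw]
RT 201: heading 0 -> 159
REPEAT 3 [
  -- iteration 1/3 --
  LT 30: heading 159 -> 189
  RT 60: heading 189 -> 129
  LT 30: heading 129 -> 159
  RT 63: heading 159 -> 96
  -- iteration 2/3 --
  LT 30: heading 96 -> 126
  RT 60: heading 126 -> 66
  LT 30: heading 66 -> 96
  RT 63: heading 96 -> 33
  -- iteration 3/3 --
  LT 30: heading 33 -> 63
  RT 60: heading 63 -> 3
  LT 30: heading 3 -> 33
  RT 63: heading 33 -> 330
]
FD 7: (-1,0) -> (5.062,-3.5) [heading=330, draw]
FD 19: (5.062,-3.5) -> (21.517,-13) [heading=330, draw]
FD 1: (21.517,-13) -> (22.383,-13.5) [heading=330, draw]
LT 30: heading 330 -> 0
LT 220: heading 0 -> 220
Final: pos=(22.383,-13.5), heading=220, 4 segment(s) drawn

Answer: 22.383 -13.5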